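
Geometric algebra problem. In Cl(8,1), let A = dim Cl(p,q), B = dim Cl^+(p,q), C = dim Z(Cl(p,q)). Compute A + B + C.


n = 8 + 1 = 9
Total dim = 2^9 = 512
Even subalgebra dim = 2^8 = 256
n is odd, so center dim = 2
Sum = 512 + 256 + 2 = 770


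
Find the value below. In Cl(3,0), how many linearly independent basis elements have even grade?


Even subalgebra dimension = 2^(n-1)
n = 3 + 0 = 3
2^(3 - 1) = 2^2 = 4
Verification: sum of C(3,k) for even k = 1 + 3 = 4
Result = 4


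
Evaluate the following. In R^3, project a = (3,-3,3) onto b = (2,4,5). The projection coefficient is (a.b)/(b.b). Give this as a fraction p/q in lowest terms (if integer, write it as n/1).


Projection coefficient = (a . b) / (b . b)
a . b = 3*2 + (-3)*4 + 3*5
= 6 + (-12) + 15 = 9
b . b = 2^2 + 4^2 + 5^2
= 4 + 16 + 25 = 45
Coefficient = 9/45
In lowest terms: 1/5


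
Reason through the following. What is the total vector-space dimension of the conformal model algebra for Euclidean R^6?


The conformal model of R^6 uses Cl(7,1): the 6 Euclidean generators plus two extra orthogonal generators e+ (e+^2 = +1) and e- (e-^2 = -1), from which the null vectors e0, einf are built.
Number of generators m = 6 + 2 = 8.
dim Cl(p,q) = 2^m = 2^8 = 256


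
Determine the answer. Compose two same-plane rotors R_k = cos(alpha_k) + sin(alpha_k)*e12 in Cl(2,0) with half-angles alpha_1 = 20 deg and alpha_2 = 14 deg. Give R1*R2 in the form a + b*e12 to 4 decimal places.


Same-plane rotors commute and their half-angles add:
R1*R2 = cos(a1 + a2) + sin(a1 + a2)*e12.
a1 + a2 = 20 + 14 = 34 deg
cos(34 deg) = 0.8290
sin(34 deg) = 0.5592
R1*R2 = 0.8290 + 0.5592*e12


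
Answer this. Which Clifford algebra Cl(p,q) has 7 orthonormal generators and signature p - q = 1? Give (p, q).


We need p + q = 7 and p - q = 1.
Adding: 2p = 7 + 1 = 8, so p = 4.
Then q = 7 - 4 = 3.
(p, q) = (4, 3)


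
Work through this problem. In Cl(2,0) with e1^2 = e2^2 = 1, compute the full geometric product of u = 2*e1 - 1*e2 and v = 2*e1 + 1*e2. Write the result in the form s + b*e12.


Expand: (2*e1 - 1*e2)(2*e1 + 1*e2)
= 2*2*e1e1 + 2*1*e1e2 + (-1)*2*e2e1 + (-1)*1*e2e2
Using e1^2 = e2^2 = 1, e2e1 = -e1e2:
Scalar part s = 2*2 + (-1)*1 = 4 + (-1) = 3
Bivector part b = 2*1 - (-1)*2 = 2 - (-2) = 4
uv = 3 + 4*e12


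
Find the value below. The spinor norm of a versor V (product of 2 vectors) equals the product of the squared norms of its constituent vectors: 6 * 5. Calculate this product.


Spinor norm N(V) = |v1|^2 * |v2|^2 * ... * |v2|^2
= 6 * 5
Running product: 6, 30
N(V) = 30


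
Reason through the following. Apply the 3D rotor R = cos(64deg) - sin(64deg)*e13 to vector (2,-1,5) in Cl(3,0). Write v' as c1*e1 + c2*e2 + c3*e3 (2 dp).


Rotor R = cos(64deg) - sin(64deg)*e13
Rotation angle theta = 2 * 64 = 128 degrees in the e13 plane (e1 -> e3).
The component perpendicular to the plane (e2) is invariant: v'_2 = v2 = -1.00
cos(128deg) = -0.6157, sin(128deg) = 0.7880
v'_1 = v1*cos(theta) - v3*sin(theta) = 2*(-0.6157) - 5*0.7880 = -5.17
v'_3 = v1*sin(theta) + v3*cos(theta) = 2*0.7880 + 5*(-0.6157) = -1.50
v' = -5.17*e1 - 1.00*e2 - 1.50*e3


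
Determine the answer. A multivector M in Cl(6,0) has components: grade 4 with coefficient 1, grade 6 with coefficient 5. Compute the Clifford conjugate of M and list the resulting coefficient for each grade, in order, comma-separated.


Clifford conjugate sign for grade k: (-1)^(k(k+1)/2)
Grade 4: (-1)^(4*5/2) = (-1)^10 = 1, coeff 1 -> 1
Grade 6: (-1)^(6*7/2) = (-1)^21 = -1, coeff 5 -> -5
Conjugated coefficients: 1, -5


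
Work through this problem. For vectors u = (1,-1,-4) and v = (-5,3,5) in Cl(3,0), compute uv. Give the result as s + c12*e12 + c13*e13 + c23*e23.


In Cl(3,0): e_i^2 = 1, e_ie_j = -e_je_i for i != j.
Scalar part = u . v = 1*(-5) + (-1)*3 + (-4)*5
= -5 + (-3) + (-20) = -28
e12 coeff = 1*3 - (-1)*(-5) = 3 - 5 = -2
e13 coeff = 1*5 - (-4)*(-5) = 5 - 20 = -15
e23 coeff = (-1)*5 - (-4)*3 = -5 - (-12) = 7
uv = -28 - 2*e12 - 15*e13 + 7*e23


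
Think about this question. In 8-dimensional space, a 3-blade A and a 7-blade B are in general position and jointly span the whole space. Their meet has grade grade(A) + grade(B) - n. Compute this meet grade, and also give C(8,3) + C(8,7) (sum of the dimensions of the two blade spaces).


Meet grade = grade(A) + grade(B) - n
= 3 + 7 - 8 = 2
C(8,3) = 56
C(8,7) = 8
dim_A + dim_B = 56 + 8 = 64


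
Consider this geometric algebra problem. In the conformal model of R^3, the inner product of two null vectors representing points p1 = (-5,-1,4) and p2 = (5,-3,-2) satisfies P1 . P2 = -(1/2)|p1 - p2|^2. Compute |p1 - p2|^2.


p1 - p2 = (-10, 2, 6)
|p1 - p2|^2 = (-10)^2 + 2^2 + 6^2
= 100 + 4 + 36
= 140


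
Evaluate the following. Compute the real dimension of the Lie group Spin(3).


Spin(n) double-covers SO(n); both have Lie algebra so(n) of dimension n(n-1)/2.
n = 3
n(n-1) = 3 * 2 = 6
dim Spin(3) = 6/2 = 3


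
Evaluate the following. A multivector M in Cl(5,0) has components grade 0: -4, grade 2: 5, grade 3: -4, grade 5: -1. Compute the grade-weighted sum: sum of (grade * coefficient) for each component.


Grade-weighted sum = sum of grade_k * coefficient_k
0*(-4) = 0
2*5 = 10
3*(-4) = -12
5*(-1) = -5
Total = 0 + 10 + (-12) + (-5) = -7


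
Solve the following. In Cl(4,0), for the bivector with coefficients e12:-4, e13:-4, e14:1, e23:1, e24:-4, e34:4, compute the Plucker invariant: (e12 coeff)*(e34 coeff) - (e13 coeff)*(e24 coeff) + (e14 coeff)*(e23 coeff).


Plucker relation: af - be + cd
a*f = (-4)*4 = -16
b*e = (-4)*(-4) = 16
c*d = 1*1 = 1
af - be + cd = -16 - 16 + 1
= -31


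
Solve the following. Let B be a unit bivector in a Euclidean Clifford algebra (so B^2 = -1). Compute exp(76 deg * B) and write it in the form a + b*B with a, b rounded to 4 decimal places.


For a unit bivector B with B^2 = -1, the exponential series gives
e^(theta*B) = cos(theta) + sin(theta)*B (the GA analogue of Euler's formula).
theta = 76 degrees = 1.32645 rad
cos(76 deg) = 0.2419
sin(76 deg) = 0.9703
exp(theta*B) = 0.2419 + 0.9703*B


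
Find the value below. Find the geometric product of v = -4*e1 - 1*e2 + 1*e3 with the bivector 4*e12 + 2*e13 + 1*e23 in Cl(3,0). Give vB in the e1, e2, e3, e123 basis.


vB has grade-1 (vector) and grade-3 (trivector) parts: vB = (v _| B) + (v ^ B).
Vector part <vB>_1:
  e1: -v2*b12 - v3*b13 = -(-1)*(4) - (1)*(2) = 2
  e2: v1*b12 - v3*b23 = (-4)*(4) - (1)*(1) = -17
  e3: v1*b13 + v2*b23 = (-4)*(2) + (-1)*(1) = -9
Trivector part <vB>_3:
  e123: v1*b23 - v2*b13 + v3*b12 = (-4)*(1) - (-1)*(2) + (1)*(4) = 2
vB = 2*e1 - 17*e2 - 9*e3 + 2*e123


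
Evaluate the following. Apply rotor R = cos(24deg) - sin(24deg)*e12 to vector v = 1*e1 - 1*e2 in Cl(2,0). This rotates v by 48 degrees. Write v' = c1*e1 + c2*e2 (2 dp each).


Rotor R = cos(24deg) - sin(24deg)*e12
Rotation angle theta = 2 * 24 = 48 degrees
v' = R*v*~R rotates v by theta.
cos(48deg) = 0.6691, sin(48deg) = 0.7431
v'_1 = 1*cos(48deg) - (-1)*sin(48deg)
= 1*0.6691 - (-1)*0.7431
= 1.41
v'_2 = 1*sin(48deg) + (-1)*cos(48deg)
= 1*0.7431 + (-1)*0.6691
= 0.07
v' = 1.41*e1 + 0.07*e2


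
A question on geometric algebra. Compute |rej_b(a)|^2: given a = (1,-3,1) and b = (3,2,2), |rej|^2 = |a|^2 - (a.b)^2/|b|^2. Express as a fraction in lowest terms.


|a|^2 = 1^2 + (-3)^2 + 1^2 = 11
|b|^2 = 3^2 + 2^2 + 2^2 = 17
a . b = 1*3 + (-3)*2 + 1*2 = -1
(a.b)^2 = (-1)^2 = 1
|rej|^2 = 11 - 1/17
= (187 - 1)/17
= 186/17
In lowest terms: 186/17


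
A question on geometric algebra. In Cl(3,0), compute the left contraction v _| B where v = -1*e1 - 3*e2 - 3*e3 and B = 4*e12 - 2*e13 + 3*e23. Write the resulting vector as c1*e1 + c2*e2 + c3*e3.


Left contraction v _| B = <vB>_1 (grade-1 part of the geometric product vB).
Using e1_|e12 = e2, e2_|e12 = -e1, e1_|e13 = e3, e3_|e13 = -e1, e2_|e23 = e3, e3_|e23 = -e2:
e1 coeff: -v2*b12 - v3*b13 = -(-3)*(4) - (-3)*(-2) = 6
e2 coeff: v1*b12 - v3*b23 = (-1)*(4) - (-3)*(3) = 5
e3 coeff: v1*b13 + v2*b23 = (-1)*(-2) + (-3)*(3) = -7
v _| B = 6*e1 + 5*e2 - 7*e3


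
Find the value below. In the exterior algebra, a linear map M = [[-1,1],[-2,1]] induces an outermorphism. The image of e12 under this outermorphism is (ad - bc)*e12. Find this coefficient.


The outermorphism of a linear map f sends e1^e2 to f(e1)^f(e2).
f(e1) = -1*e1 - 2*e2
f(e2) = 1*e1 + 1*e2
f(e1) ^ f(e2) = (-1*e1 - 2*e2) ^ (1*e1 + 1*e2)
= (-1)*1*e12 + (-2)*1*e21
= (-1 - (-2))*e12
= 1*e12
Coefficient = 1


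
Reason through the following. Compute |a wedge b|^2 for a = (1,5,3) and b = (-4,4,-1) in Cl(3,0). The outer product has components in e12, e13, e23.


a wedge b = (a1*b2 - a2*b1)*e12 + (a1*b3 - a3*b1)*e13 + (a2*b3 - a3*b2)*e23
e12 coeff: 1*4 - 5*(-4) = 4 - (-20) = 24
e13 coeff: 1*(-1) - 3*(-4) = -1 - (-12) = 11
e23 coeff: 5*(-1) - 3*4 = -5 - 12 = -17
|a wedge b|^2 = 24^2 + 11^2 + (-17)^2
= 576 + 121 + 289
= 986


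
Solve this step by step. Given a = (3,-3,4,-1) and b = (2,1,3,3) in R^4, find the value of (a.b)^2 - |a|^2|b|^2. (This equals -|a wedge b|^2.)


a . b = 3*2 + (-3)*1 + 4*3 + (-1)*3
= 6 + (-3) + 12 + (-3) = 12
|a|^2 = 3^2 + (-3)^2 + 4^2 + (-1)^2 = 35
|b|^2 = 2^2 + 1^2 + 3^2 + 3^2 = 23
(a.b)^2 = 12^2 = 144
|a|^2 * |b|^2 = 35 * 23 = 805
Result = 144 - 805 = -661


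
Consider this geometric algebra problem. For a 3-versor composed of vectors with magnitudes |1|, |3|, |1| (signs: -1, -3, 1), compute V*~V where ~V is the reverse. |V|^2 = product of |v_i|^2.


Each vector v_i has |v_i|^2 = s_i^2
Squared scales: (-1)^2 = 1, (-3)^2 = 9, 1^2 = 1
|V|^2 = 1 * 9 * 1
= 9


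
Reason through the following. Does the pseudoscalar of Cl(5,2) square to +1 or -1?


The pseudoscalar I = e1...e_n (product of all n generators) of Cl(p,q) satisfies I^2 = (-1)^(q + n(n-1)/2).
p = 5, q = 2, n = p + q = 7
n(n-1)/2 = 7 * 6 / 2 = 21
Exponent = q + n(n-1)/2 = 2 + 21 = 23
I^2 = (-1)^23 = -1


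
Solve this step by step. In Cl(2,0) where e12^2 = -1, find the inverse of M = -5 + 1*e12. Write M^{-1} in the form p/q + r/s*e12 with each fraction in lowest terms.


M = -5 + 1*e12, where e12^2 = -1.
Since M commutes with its reverse ~M = a - b*e12, M * ~M = a^2 - b^2*e12^2 = a^2 + b^2.
So M^{-1} = ~M / (a^2 + b^2) = (a - b*e12)/(a^2 + b^2).
a^2 + b^2 = 25 + 1 = 26
Scalar part = -5/26 = -5/26
Bivector coeff = -1/26 = -1/26
M^{-1} = -5/26 - 1/26*e12


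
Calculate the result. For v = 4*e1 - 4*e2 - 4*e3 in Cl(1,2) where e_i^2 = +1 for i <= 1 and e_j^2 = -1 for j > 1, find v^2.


v^2 = sum of c_i^2 * e_i^2
Positive signature terms (e_i^2 = +1): 4^2 = 16
Negative signature terms (e_j^2 = -1): (-4)^2 + (-4)^2 = 32
v^2 = 16 - 32 = -16


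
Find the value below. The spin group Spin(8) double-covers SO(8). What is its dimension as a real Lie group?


Spin(n) double-covers SO(n); both have Lie algebra so(n) of dimension n(n-1)/2.
n = 8
n(n-1) = 8 * 7 = 56
dim Spin(8) = 56/2 = 28


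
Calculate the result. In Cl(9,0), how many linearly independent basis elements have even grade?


Even subalgebra dimension = 2^(n-1)
n = 9 + 0 = 9
2^(9 - 1) = 2^8 = 256
Verification: sum of C(9,k) for even k = 1 + 36 + 126 + 84 + 9 = 256
Result = 256


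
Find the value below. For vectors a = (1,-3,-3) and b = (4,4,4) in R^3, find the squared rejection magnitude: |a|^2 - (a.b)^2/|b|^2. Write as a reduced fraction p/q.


|a|^2 = 1^2 + (-3)^2 + (-3)^2 = 19
|b|^2 = 4^2 + 4^2 + 4^2 = 48
a . b = 1*4 + (-3)*4 + (-3)*4 = -20
(a.b)^2 = (-20)^2 = 400
|rej|^2 = 19 - 400/48
= (912 - 400)/48
= 512/48
In lowest terms: 32/3


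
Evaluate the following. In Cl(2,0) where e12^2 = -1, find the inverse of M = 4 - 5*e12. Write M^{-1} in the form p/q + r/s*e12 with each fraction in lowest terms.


M = 4 - 5*e12, where e12^2 = -1.
Since M commutes with its reverse ~M = a - b*e12, M * ~M = a^2 - b^2*e12^2 = a^2 + b^2.
So M^{-1} = ~M / (a^2 + b^2) = (a - b*e12)/(a^2 + b^2).
a^2 + b^2 = 16 + 25 = 41
Scalar part = 4/41 = 4/41
Bivector coeff = 5/41 = 5/41
M^{-1} = 4/41 + 5/41*e12


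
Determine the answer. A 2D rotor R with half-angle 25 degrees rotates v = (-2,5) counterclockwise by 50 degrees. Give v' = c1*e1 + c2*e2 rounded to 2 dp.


Rotor R = cos(25deg) - sin(25deg)*e12
Rotation angle theta = 2 * 25 = 50 degrees
v' = R*v*~R rotates v by theta.
cos(50deg) = 0.6428, sin(50deg) = 0.7660
v'_1 = -2*cos(50deg) - 5*sin(50deg)
= -2*0.6428 - 5*0.7660
= -5.12
v'_2 = -2*sin(50deg) + 5*cos(50deg)
= -2*0.7660 + 5*0.6428
= 1.68
v' = -5.12*e1 + 1.68*e2


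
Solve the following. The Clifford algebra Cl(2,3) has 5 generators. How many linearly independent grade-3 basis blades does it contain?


Number of grade-k basis blades in Cl(p,q) with n = p + q is C(n, k).
n = 2 + 3 = 5
C(5, 3) = 5! / (3! * 2!)
= 120 / (6 * 2)
= 10


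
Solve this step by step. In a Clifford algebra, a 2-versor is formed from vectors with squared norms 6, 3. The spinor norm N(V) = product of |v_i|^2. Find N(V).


Spinor norm N(V) = |v1|^2 * |v2|^2 * ... * |v2|^2
= 6 * 3
Running product: 6, 18
N(V) = 18


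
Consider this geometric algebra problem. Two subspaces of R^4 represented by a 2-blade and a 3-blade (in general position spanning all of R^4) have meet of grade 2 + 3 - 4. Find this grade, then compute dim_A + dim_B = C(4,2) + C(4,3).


Meet grade = grade(A) + grade(B) - n
= 2 + 3 - 4 = 1
C(4,2) = 6
C(4,3) = 4
dim_A + dim_B = 6 + 4 = 10


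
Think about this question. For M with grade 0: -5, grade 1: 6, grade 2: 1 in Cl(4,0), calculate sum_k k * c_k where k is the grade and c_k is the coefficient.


Grade-weighted sum = sum of grade_k * coefficient_k
0*(-5) = 0
1*6 = 6
2*1 = 2
Total = 0 + 6 + 2 = 8


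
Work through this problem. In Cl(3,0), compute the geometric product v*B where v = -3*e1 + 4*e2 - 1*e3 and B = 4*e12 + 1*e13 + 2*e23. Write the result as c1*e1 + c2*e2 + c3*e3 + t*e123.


vB has grade-1 (vector) and grade-3 (trivector) parts: vB = (v _| B) + (v ^ B).
Vector part <vB>_1:
  e1: -v2*b12 - v3*b13 = -(4)*(4) - (-1)*(1) = -15
  e2: v1*b12 - v3*b23 = (-3)*(4) - (-1)*(2) = -10
  e3: v1*b13 + v2*b23 = (-3)*(1) + (4)*(2) = 5
Trivector part <vB>_3:
  e123: v1*b23 - v2*b13 + v3*b12 = (-3)*(2) - (4)*(1) + (-1)*(4) = -14
vB = -15*e1 - 10*e2 + 5*e3 - 14*e123


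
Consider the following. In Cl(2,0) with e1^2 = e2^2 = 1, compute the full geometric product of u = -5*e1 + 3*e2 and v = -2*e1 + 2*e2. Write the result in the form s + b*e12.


Expand: (-5*e1 + 3*e2)(-2*e1 + 2*e2)
= (-5)*(-2)*e1e1 + (-5)*2*e1e2 + 3*(-2)*e2e1 + 3*2*e2e2
Using e1^2 = e2^2 = 1, e2e1 = -e1e2:
Scalar part s = (-5)*(-2) + 3*2 = 10 + 6 = 16
Bivector part b = (-5)*2 - 3*(-2) = -10 - (-6) = -4
uv = 16 - 4*e12


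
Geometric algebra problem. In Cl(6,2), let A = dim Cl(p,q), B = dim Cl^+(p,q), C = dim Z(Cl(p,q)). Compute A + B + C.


n = 6 + 2 = 8
Total dim = 2^8 = 256
Even subalgebra dim = 2^7 = 128
n is even, so center dim = 1
Sum = 256 + 128 + 1 = 385


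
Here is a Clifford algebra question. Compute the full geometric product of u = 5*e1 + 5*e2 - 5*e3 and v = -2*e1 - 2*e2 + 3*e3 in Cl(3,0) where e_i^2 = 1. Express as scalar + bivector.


In Cl(3,0): e_i^2 = 1, e_ie_j = -e_je_i for i != j.
Scalar part = u . v = 5*(-2) + 5*(-2) + (-5)*3
= -10 + (-10) + (-15) = -35
e12 coeff = 5*(-2) - 5*(-2) = -10 - (-10) = 0
e13 coeff = 5*3 - (-5)*(-2) = 15 - 10 = 5
e23 coeff = 5*3 - (-5)*(-2) = 15 - 10 = 5
uv = -35 + 0*e12 + 5*e13 + 5*e23


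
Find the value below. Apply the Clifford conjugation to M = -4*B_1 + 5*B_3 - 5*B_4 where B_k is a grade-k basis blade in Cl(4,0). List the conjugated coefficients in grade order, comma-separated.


Clifford conjugate sign for grade k: (-1)^(k(k+1)/2)
Grade 1: (-1)^(1*2/2) = (-1)^1 = -1, coeff -4 -> 4
Grade 3: (-1)^(3*4/2) = (-1)^6 = 1, coeff 5 -> 5
Grade 4: (-1)^(4*5/2) = (-1)^10 = 1, coeff -5 -> -5
Conjugated coefficients: 4, 5, -5


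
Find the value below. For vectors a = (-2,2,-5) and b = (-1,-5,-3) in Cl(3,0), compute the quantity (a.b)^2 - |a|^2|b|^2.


a . b = (-2)*(-1) + 2*(-5) + (-5)*(-3)
= 2 + (-10) + 15 = 7
|a|^2 = (-2)^2 + 2^2 + (-5)^2 = 33
|b|^2 = (-1)^2 + (-5)^2 + (-3)^2 = 35
(a.b)^2 = 7^2 = 49
|a|^2 * |b|^2 = 33 * 35 = 1155
Result = 49 - 1155 = -1106


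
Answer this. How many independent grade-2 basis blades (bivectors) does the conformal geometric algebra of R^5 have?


The conformal model of R^5 uses Cl(6,1) with m = 5 + 2 = 7 generators.
Number of grade-2 blades = C(m, 2) = C(7, 2)
= 7*6/2 = 21


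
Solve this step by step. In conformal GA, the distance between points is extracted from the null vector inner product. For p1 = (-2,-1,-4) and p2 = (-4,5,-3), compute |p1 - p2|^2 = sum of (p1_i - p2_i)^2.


p1 - p2 = (2, -6, -1)
|p1 - p2|^2 = 2^2 + (-6)^2 + (-1)^2
= 4 + 36 + 1
= 41


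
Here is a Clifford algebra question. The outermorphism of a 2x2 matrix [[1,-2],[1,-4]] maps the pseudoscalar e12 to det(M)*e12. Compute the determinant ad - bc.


The outermorphism of a linear map f sends e1^e2 to f(e1)^f(e2).
f(e1) = 1*e1 + 1*e2
f(e2) = -2*e1 - 4*e2
f(e1) ^ f(e2) = (1*e1 + 1*e2) ^ (-2*e1 - 4*e2)
= 1*(-4)*e12 + 1*(-2)*e21
= (-4 - (-2))*e12
= -2*e12
Coefficient = -2


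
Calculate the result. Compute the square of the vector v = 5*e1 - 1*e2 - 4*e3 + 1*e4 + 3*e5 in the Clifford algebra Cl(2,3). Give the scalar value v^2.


v^2 = sum of c_i^2 * e_i^2
Positive signature terms (e_i^2 = +1): 5^2 + (-1)^2 = 26
Negative signature terms (e_j^2 = -1): (-4)^2 + 1^2 + 3^2 = 26
v^2 = 26 - 26 = 0


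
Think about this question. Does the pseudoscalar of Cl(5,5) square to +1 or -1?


The pseudoscalar I = e1...e_n (product of all n generators) of Cl(p,q) satisfies I^2 = (-1)^(q + n(n-1)/2).
p = 5, q = 5, n = p + q = 10
n(n-1)/2 = 10 * 9 / 2 = 45
Exponent = q + n(n-1)/2 = 5 + 45 = 50
I^2 = (-1)^50 = +1


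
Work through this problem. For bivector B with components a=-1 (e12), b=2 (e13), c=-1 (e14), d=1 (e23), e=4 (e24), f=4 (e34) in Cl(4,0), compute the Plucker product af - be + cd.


Plucker relation: af - be + cd
a*f = (-1)*4 = -4
b*e = 2*4 = 8
c*d = (-1)*1 = -1
af - be + cd = -4 - 8 + (-1)
= -13


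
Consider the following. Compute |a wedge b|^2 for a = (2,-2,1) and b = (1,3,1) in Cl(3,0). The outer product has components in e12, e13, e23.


a wedge b = (a1*b2 - a2*b1)*e12 + (a1*b3 - a3*b1)*e13 + (a2*b3 - a3*b2)*e23
e12 coeff: 2*3 - (-2)*1 = 6 - (-2) = 8
e13 coeff: 2*1 - 1*1 = 2 - 1 = 1
e23 coeff: (-2)*1 - 1*3 = -2 - 3 = -5
|a wedge b|^2 = 8^2 + 1^2 + (-5)^2
= 64 + 1 + 25
= 90


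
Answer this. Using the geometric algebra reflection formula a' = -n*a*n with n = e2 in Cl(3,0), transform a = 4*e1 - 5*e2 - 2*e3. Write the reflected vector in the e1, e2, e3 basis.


Reflection formula: a' = -n*a*n, with n = e2 (unit vector, n^2 = 1).
For reflection through hyperplane perp to e2:
The component along e2 flips sign, others stay.
a = (4, -5, -2)
a' = (4, 5, -2)
a' = 4*e1 + 5*e2 - 2*e3


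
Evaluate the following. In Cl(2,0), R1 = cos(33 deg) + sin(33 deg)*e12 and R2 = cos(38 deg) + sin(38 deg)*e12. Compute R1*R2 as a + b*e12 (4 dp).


Same-plane rotors commute and their half-angles add:
R1*R2 = cos(a1 + a2) + sin(a1 + a2)*e12.
a1 + a2 = 33 + 38 = 71 deg
cos(71 deg) = 0.3256
sin(71 deg) = 0.9455
R1*R2 = 0.3256 + 0.9455*e12


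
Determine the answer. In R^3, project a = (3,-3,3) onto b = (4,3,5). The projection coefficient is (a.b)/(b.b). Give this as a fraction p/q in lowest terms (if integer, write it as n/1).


Projection coefficient = (a . b) / (b . b)
a . b = 3*4 + (-3)*3 + 3*5
= 12 + (-9) + 15 = 18
b . b = 4^2 + 3^2 + 5^2
= 16 + 9 + 25 = 50
Coefficient = 18/50
In lowest terms: 9/25


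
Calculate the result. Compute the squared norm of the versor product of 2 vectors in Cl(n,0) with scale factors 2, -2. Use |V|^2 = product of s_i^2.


Each vector v_i has |v_i|^2 = s_i^2
Squared scales: 2^2 = 4, (-2)^2 = 4
|V|^2 = 4 * 4
= 16


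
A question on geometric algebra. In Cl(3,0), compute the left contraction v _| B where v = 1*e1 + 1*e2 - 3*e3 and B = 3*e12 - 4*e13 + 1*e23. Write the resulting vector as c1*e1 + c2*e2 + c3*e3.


Left contraction v _| B = <vB>_1 (grade-1 part of the geometric product vB).
Using e1_|e12 = e2, e2_|e12 = -e1, e1_|e13 = e3, e3_|e13 = -e1, e2_|e23 = e3, e3_|e23 = -e2:
e1 coeff: -v2*b12 - v3*b13 = -(1)*(3) - (-3)*(-4) = -15
e2 coeff: v1*b12 - v3*b23 = (1)*(3) - (-3)*(1) = 6
e3 coeff: v1*b13 + v2*b23 = (1)*(-4) + (1)*(1) = -3
v _| B = -15*e1 + 6*e2 - 3*e3


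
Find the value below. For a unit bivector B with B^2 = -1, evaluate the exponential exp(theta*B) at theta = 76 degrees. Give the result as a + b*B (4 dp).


For a unit bivector B with B^2 = -1, the exponential series gives
e^(theta*B) = cos(theta) + sin(theta)*B (the GA analogue of Euler's formula).
theta = 76 degrees = 1.32645 rad
cos(76 deg) = 0.2419
sin(76 deg) = 0.9703
exp(theta*B) = 0.2419 + 0.9703*B


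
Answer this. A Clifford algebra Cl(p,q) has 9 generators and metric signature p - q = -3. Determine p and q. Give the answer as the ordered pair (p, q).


We need p + q = 9 and p - q = -3.
Adding: 2p = 9 + (-3) = 6, so p = 3.
Then q = 9 - 3 = 6.
(p, q) = (3, 6)


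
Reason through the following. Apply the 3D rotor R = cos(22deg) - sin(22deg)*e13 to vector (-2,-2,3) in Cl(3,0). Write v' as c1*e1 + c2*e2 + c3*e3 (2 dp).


Rotor R = cos(22deg) - sin(22deg)*e13
Rotation angle theta = 2 * 22 = 44 degrees in the e13 plane (e1 -> e3).
The component perpendicular to the plane (e2) is invariant: v'_2 = v2 = -2.00
cos(44deg) = 0.7193, sin(44deg) = 0.6947
v'_1 = v1*cos(theta) - v3*sin(theta) = -2*0.7193 - 3*0.6947 = -3.52
v'_3 = v1*sin(theta) + v3*cos(theta) = -2*0.6947 + 3*0.7193 = 0.77
v' = -3.52*e1 - 2.00*e2 + 0.77*e3


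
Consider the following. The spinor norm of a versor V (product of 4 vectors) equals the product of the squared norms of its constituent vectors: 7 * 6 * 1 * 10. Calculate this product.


Spinor norm N(V) = |v1|^2 * |v2|^2 * ... * |v4|^2
= 7 * 6 * 1 * 10
Running product: 7, 42, 42, 420
N(V) = 420


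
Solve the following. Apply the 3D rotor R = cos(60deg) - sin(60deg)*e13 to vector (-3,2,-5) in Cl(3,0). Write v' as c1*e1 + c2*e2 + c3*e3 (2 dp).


Rotor R = cos(60deg) - sin(60deg)*e13
Rotation angle theta = 2 * 60 = 120 degrees in the e13 plane (e1 -> e3).
The component perpendicular to the plane (e2) is invariant: v'_2 = v2 = 2.00
cos(120deg) = -0.5000, sin(120deg) = 0.8660
v'_1 = v1*cos(theta) - v3*sin(theta) = -3*(-0.5000) - (-5)*0.8660 = 5.83
v'_3 = v1*sin(theta) + v3*cos(theta) = -3*0.8660 + (-5)*(-0.5000) = -0.10
v' = 5.83*e1 + 2.00*e2 - 0.10*e3


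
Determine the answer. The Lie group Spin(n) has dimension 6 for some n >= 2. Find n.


dim Spin(n) = dim so(n) = n(n-1)/2.
Solve n(n-1)/2 = 6, i.e. n^2 - n - 12 = 0.
Discriminant = 1 + 8*6 = 49
n = (1 + sqrt(49))/2 = (1 + 7)/2 = 4


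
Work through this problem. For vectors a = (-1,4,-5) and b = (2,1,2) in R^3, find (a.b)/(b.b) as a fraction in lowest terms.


Projection coefficient = (a . b) / (b . b)
a . b = (-1)*2 + 4*1 + (-5)*2
= -2 + 4 + (-10) = -8
b . b = 2^2 + 1^2 + 2^2
= 4 + 1 + 4 = 9
Coefficient = -8/9
In lowest terms: -8/9


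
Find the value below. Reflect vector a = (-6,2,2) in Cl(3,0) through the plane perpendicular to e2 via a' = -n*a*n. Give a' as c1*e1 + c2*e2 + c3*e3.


Reflection formula: a' = -n*a*n, with n = e2 (unit vector, n^2 = 1).
For reflection through hyperplane perp to e2:
The component along e2 flips sign, others stay.
a = (-6, 2, 2)
a' = (-6, -2, 2)
a' = -6*e1 - 2*e2 + 2*e3


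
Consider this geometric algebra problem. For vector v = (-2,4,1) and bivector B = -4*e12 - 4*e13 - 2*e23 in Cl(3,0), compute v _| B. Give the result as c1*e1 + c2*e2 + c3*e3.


Left contraction v _| B = <vB>_1 (grade-1 part of the geometric product vB).
Using e1_|e12 = e2, e2_|e12 = -e1, e1_|e13 = e3, e3_|e13 = -e1, e2_|e23 = e3, e3_|e23 = -e2:
e1 coeff: -v2*b12 - v3*b13 = -(4)*(-4) - (1)*(-4) = 20
e2 coeff: v1*b12 - v3*b23 = (-2)*(-4) - (1)*(-2) = 10
e3 coeff: v1*b13 + v2*b23 = (-2)*(-4) + (4)*(-2) = 0
v _| B = 20*e1 + 10*e2 + 0*e3


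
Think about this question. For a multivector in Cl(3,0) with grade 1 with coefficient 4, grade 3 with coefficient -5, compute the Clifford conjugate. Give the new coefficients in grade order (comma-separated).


Clifford conjugate sign for grade k: (-1)^(k(k+1)/2)
Grade 1: (-1)^(1*2/2) = (-1)^1 = -1, coeff 4 -> -4
Grade 3: (-1)^(3*4/2) = (-1)^6 = 1, coeff -5 -> -5
Conjugated coefficients: -4, -5


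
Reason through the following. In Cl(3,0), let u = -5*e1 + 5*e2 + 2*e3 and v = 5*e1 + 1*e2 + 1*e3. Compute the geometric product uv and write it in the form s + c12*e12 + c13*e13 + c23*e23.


In Cl(3,0): e_i^2 = 1, e_ie_j = -e_je_i for i != j.
Scalar part = u . v = (-5)*5 + 5*1 + 2*1
= -25 + 5 + 2 = -18
e12 coeff = (-5)*1 - 5*5 = -5 - 25 = -30
e13 coeff = (-5)*1 - 2*5 = -5 - 10 = -15
e23 coeff = 5*1 - 2*1 = 5 - 2 = 3
uv = -18 - 30*e12 - 15*e13 + 3*e23


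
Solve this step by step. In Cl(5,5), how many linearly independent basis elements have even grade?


Even subalgebra dimension = 2^(n-1)
n = 5 + 5 = 10
2^(10 - 1) = 2^9 = 512
Verification: sum of C(10,k) for even k = 1 + 45 + 210 + 210 + 45 + 1 = 512
Result = 512


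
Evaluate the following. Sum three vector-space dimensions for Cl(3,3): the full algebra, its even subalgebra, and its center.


n = 3 + 3 = 6
Total dim = 2^6 = 64
Even subalgebra dim = 2^5 = 32
n is even, so center dim = 1
Sum = 64 + 32 + 1 = 97


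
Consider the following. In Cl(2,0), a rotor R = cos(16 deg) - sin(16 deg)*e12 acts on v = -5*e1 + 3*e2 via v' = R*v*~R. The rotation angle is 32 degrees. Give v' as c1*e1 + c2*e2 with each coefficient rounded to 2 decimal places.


Rotor R = cos(16deg) - sin(16deg)*e12
Rotation angle theta = 2 * 16 = 32 degrees
v' = R*v*~R rotates v by theta.
cos(32deg) = 0.8480, sin(32deg) = 0.5299
v'_1 = -5*cos(32deg) - 3*sin(32deg)
= -5*0.8480 - 3*0.5299
= -5.83
v'_2 = -5*sin(32deg) + 3*cos(32deg)
= -5*0.5299 + 3*0.8480
= -0.11
v' = -5.83*e1 - 0.11*e2


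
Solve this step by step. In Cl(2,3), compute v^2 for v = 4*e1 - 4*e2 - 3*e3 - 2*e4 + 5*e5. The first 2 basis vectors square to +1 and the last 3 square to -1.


v^2 = sum of c_i^2 * e_i^2
Positive signature terms (e_i^2 = +1): 4^2 + (-4)^2 = 32
Negative signature terms (e_j^2 = -1): (-3)^2 + (-2)^2 + 5^2 = 38
v^2 = 32 - 38 = -6


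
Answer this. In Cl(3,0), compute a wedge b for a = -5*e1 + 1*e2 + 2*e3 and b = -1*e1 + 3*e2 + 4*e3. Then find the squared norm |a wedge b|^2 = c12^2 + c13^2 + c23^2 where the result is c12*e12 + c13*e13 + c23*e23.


a wedge b = (a1*b2 - a2*b1)*e12 + (a1*b3 - a3*b1)*e13 + (a2*b3 - a3*b2)*e23
e12 coeff: (-5)*3 - 1*(-1) = -15 - (-1) = -14
e13 coeff: (-5)*4 - 2*(-1) = -20 - (-2) = -18
e23 coeff: 1*4 - 2*3 = 4 - 6 = -2
|a wedge b|^2 = (-14)^2 + (-18)^2 + (-2)^2
= 196 + 324 + 4
= 524


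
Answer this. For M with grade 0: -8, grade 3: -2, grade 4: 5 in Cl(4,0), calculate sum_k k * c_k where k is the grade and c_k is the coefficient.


Grade-weighted sum = sum of grade_k * coefficient_k
0*(-8) = 0
3*(-2) = -6
4*5 = 20
Total = 0 + (-6) + 20 = 14


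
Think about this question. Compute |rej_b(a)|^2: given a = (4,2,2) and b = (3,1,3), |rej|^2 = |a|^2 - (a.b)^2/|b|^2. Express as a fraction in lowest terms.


|a|^2 = 4^2 + 2^2 + 2^2 = 24
|b|^2 = 3^2 + 1^2 + 3^2 = 19
a . b = 4*3 + 2*1 + 2*3 = 20
(a.b)^2 = 20^2 = 400
|rej|^2 = 24 - 400/19
= (456 - 400)/19
= 56/19
In lowest terms: 56/19


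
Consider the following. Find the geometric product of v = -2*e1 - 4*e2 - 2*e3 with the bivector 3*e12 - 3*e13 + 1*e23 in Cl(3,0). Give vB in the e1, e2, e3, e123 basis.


vB has grade-1 (vector) and grade-3 (trivector) parts: vB = (v _| B) + (v ^ B).
Vector part <vB>_1:
  e1: -v2*b12 - v3*b13 = -(-4)*(3) - (-2)*(-3) = 6
  e2: v1*b12 - v3*b23 = (-2)*(3) - (-2)*(1) = -4
  e3: v1*b13 + v2*b23 = (-2)*(-3) + (-4)*(1) = 2
Trivector part <vB>_3:
  e123: v1*b23 - v2*b13 + v3*b12 = (-2)*(1) - (-4)*(-3) + (-2)*(3) = -20
vB = 6*e1 - 4*e2 + 2*e3 - 20*e123


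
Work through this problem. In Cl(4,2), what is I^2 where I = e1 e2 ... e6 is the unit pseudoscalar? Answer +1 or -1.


The pseudoscalar I = e1...e_n (product of all n generators) of Cl(p,q) satisfies I^2 = (-1)^(q + n(n-1)/2).
p = 4, q = 2, n = p + q = 6
n(n-1)/2 = 6 * 5 / 2 = 15
Exponent = q + n(n-1)/2 = 2 + 15 = 17
I^2 = (-1)^17 = -1


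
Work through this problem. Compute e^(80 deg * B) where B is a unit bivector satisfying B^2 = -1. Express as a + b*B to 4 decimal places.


For a unit bivector B with B^2 = -1, the exponential series gives
e^(theta*B) = cos(theta) + sin(theta)*B (the GA analogue of Euler's formula).
theta = 80 degrees = 1.396263 rad
cos(80 deg) = 0.1736
sin(80 deg) = 0.9848
exp(theta*B) = 0.1736 + 0.9848*B


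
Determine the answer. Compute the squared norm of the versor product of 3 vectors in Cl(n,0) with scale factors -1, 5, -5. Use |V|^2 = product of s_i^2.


Each vector v_i has |v_i|^2 = s_i^2
Squared scales: (-1)^2 = 1, 5^2 = 25, (-5)^2 = 25
|V|^2 = 1 * 25 * 25
= 625


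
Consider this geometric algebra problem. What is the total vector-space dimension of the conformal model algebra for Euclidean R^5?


The conformal model of R^5 uses Cl(6,1): the 5 Euclidean generators plus two extra orthogonal generators e+ (e+^2 = +1) and e- (e-^2 = -1), from which the null vectors e0, einf are built.
Number of generators m = 5 + 2 = 7.
dim Cl(p,q) = 2^m = 2^7 = 128


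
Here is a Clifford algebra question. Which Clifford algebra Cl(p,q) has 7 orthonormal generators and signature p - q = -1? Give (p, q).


We need p + q = 7 and p - q = -1.
Adding: 2p = 7 + (-1) = 6, so p = 3.
Then q = 7 - 3 = 4.
(p, q) = (3, 4)


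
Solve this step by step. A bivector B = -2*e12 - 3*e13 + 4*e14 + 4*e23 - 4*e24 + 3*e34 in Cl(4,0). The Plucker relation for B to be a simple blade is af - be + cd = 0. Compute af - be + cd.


Plucker relation: af - be + cd
a*f = (-2)*3 = -6
b*e = (-3)*(-4) = 12
c*d = 4*4 = 16
af - be + cd = -6 - 12 + 16
= -2


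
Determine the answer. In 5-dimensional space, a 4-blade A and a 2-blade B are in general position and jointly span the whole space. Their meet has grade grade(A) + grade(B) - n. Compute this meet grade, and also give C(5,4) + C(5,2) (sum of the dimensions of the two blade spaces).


Meet grade = grade(A) + grade(B) - n
= 4 + 2 - 5 = 1
C(5,4) = 5
C(5,2) = 10
dim_A + dim_B = 5 + 10 = 15


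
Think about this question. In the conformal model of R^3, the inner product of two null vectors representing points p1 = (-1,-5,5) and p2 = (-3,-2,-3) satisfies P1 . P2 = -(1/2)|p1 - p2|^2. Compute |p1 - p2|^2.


p1 - p2 = (2, -3, 8)
|p1 - p2|^2 = 2^2 + (-3)^2 + 8^2
= 4 + 9 + 64
= 77


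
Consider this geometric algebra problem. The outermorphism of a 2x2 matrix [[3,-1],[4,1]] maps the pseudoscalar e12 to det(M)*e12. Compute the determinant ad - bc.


The outermorphism of a linear map f sends e1^e2 to f(e1)^f(e2).
f(e1) = 3*e1 + 4*e2
f(e2) = -1*e1 + 1*e2
f(e1) ^ f(e2) = (3*e1 + 4*e2) ^ (-1*e1 + 1*e2)
= 3*1*e12 + 4*(-1)*e21
= (3 - (-4))*e12
= 7*e12
Coefficient = 7


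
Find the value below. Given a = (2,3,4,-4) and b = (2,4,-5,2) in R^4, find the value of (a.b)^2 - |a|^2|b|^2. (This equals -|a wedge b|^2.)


a . b = 2*2 + 3*4 + 4*(-5) + (-4)*2
= 4 + 12 + (-20) + (-8) = -12
|a|^2 = 2^2 + 3^2 + 4^2 + (-4)^2 = 45
|b|^2 = 2^2 + 4^2 + (-5)^2 + 2^2 = 49
(a.b)^2 = (-12)^2 = 144
|a|^2 * |b|^2 = 45 * 49 = 2205
Result = 144 - 2205 = -2061


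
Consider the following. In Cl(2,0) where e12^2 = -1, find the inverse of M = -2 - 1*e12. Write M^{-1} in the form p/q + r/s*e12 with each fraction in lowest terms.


M = -2 - 1*e12, where e12^2 = -1.
Since M commutes with its reverse ~M = a - b*e12, M * ~M = a^2 - b^2*e12^2 = a^2 + b^2.
So M^{-1} = ~M / (a^2 + b^2) = (a - b*e12)/(a^2 + b^2).
a^2 + b^2 = 4 + 1 = 5
Scalar part = -2/5 = -2/5
Bivector coeff = 1/5 = 1/5
M^{-1} = -2/5 + 1/5*e12


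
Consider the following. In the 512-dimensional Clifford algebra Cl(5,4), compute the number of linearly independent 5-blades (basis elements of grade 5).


Number of grade-k basis blades in Cl(p,q) with n = p + q is C(n, k).
n = 5 + 4 = 9
C(9, 5) = 9! / (5! * 4!)
= 362880 / (120 * 24)
= 126


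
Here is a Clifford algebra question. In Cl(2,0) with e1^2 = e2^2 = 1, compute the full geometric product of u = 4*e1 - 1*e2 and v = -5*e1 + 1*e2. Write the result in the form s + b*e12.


Expand: (4*e1 - 1*e2)(-5*e1 + 1*e2)
= 4*(-5)*e1e1 + 4*1*e1e2 + (-1)*(-5)*e2e1 + (-1)*1*e2e2
Using e1^2 = e2^2 = 1, e2e1 = -e1e2:
Scalar part s = 4*(-5) + (-1)*1 = -20 + (-1) = -21
Bivector part b = 4*1 - (-1)*(-5) = 4 - 5 = -1
uv = -21 - 1*e12


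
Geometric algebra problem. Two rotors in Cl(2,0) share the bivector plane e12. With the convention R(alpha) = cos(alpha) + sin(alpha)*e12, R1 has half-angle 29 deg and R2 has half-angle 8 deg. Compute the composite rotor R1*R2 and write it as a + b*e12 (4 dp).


Same-plane rotors commute and their half-angles add:
R1*R2 = cos(a1 + a2) + sin(a1 + a2)*e12.
a1 + a2 = 29 + 8 = 37 deg
cos(37 deg) = 0.7986
sin(37 deg) = 0.6018
R1*R2 = 0.7986 + 0.6018*e12


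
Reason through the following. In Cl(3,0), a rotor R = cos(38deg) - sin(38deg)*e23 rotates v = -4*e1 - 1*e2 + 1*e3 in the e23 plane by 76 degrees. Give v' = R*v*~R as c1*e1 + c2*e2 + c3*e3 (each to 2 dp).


Rotor R = cos(38deg) - sin(38deg)*e23
Rotation angle theta = 2 * 38 = 76 degrees in the e23 plane (e2 -> e3).
The component perpendicular to the plane (e1) is invariant: v'_1 = v1 = -4.00
cos(76deg) = 0.2419, sin(76deg) = 0.9703
v'_2 = v2*cos(theta) - v3*sin(theta) = -1*0.2419 - 1*0.9703 = -1.21
v'_3 = v2*sin(theta) + v3*cos(theta) = -1*0.9703 + 1*0.2419 = -0.73
v' = -4.00*e1 - 1.21*e2 - 0.73*e3


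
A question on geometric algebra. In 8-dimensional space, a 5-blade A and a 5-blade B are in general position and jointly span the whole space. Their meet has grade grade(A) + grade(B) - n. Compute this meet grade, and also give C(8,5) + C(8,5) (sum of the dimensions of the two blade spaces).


Meet grade = grade(A) + grade(B) - n
= 5 + 5 - 8 = 2
C(8,5) = 56
C(8,5) = 56
dim_A + dim_B = 56 + 56 = 112


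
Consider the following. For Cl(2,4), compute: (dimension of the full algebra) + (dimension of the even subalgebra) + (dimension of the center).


n = 2 + 4 = 6
Total dim = 2^6 = 64
Even subalgebra dim = 2^5 = 32
n is even, so center dim = 1
Sum = 64 + 32 + 1 = 97


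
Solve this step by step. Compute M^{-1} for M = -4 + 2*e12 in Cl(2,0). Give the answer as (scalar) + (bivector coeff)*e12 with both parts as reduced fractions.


M = -4 + 2*e12, where e12^2 = -1.
Since M commutes with its reverse ~M = a - b*e12, M * ~M = a^2 - b^2*e12^2 = a^2 + b^2.
So M^{-1} = ~M / (a^2 + b^2) = (a - b*e12)/(a^2 + b^2).
a^2 + b^2 = 16 + 4 = 20
Scalar part = -4/20 = -1/5
Bivector coeff = -2/20 = -1/10
M^{-1} = -1/5 - 1/10*e12


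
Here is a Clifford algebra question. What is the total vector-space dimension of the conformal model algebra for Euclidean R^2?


The conformal model of R^2 uses Cl(3,1): the 2 Euclidean generators plus two extra orthogonal generators e+ (e+^2 = +1) and e- (e-^2 = -1), from which the null vectors e0, einf are built.
Number of generators m = 2 + 2 = 4.
dim Cl(p,q) = 2^m = 2^4 = 16


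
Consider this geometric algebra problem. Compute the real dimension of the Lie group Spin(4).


Spin(n) double-covers SO(n); both have Lie algebra so(n) of dimension n(n-1)/2.
n = 4
n(n-1) = 4 * 3 = 12
dim Spin(4) = 12/2 = 6


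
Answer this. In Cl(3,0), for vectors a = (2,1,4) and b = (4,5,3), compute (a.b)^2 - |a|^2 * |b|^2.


a . b = 2*4 + 1*5 + 4*3
= 8 + 5 + 12 = 25
|a|^2 = 2^2 + 1^2 + 4^2 = 21
|b|^2 = 4^2 + 5^2 + 3^2 = 50
(a.b)^2 = 25^2 = 625
|a|^2 * |b|^2 = 21 * 50 = 1050
Result = 625 - 1050 = -425


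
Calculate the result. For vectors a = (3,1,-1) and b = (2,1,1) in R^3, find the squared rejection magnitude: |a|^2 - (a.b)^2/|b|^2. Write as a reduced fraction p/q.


|a|^2 = 3^2 + 1^2 + (-1)^2 = 11
|b|^2 = 2^2 + 1^2 + 1^2 = 6
a . b = 3*2 + 1*1 + (-1)*1 = 6
(a.b)^2 = 6^2 = 36
|rej|^2 = 11 - 36/6
= (66 - 36)/6
= 30/6
In lowest terms: 5/1


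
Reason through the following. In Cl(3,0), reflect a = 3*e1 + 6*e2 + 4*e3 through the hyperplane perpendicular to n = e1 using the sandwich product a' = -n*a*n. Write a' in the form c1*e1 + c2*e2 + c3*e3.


Reflection formula: a' = -n*a*n, with n = e1 (unit vector, n^2 = 1).
For reflection through hyperplane perp to e1:
The component along e1 flips sign, others stay.
a = (3, 6, 4)
a' = (-3, 6, 4)
a' = -3*e1 + 6*e2 + 4*e3


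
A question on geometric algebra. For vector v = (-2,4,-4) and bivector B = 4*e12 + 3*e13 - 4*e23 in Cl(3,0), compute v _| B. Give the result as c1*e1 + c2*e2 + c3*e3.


Left contraction v _| B = <vB>_1 (grade-1 part of the geometric product vB).
Using e1_|e12 = e2, e2_|e12 = -e1, e1_|e13 = e3, e3_|e13 = -e1, e2_|e23 = e3, e3_|e23 = -e2:
e1 coeff: -v2*b12 - v3*b13 = -(4)*(4) - (-4)*(3) = -4
e2 coeff: v1*b12 - v3*b23 = (-2)*(4) - (-4)*(-4) = -24
e3 coeff: v1*b13 + v2*b23 = (-2)*(3) + (4)*(-4) = -22
v _| B = -4*e1 - 24*e2 - 22*e3


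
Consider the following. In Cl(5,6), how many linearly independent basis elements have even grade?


Even subalgebra dimension = 2^(n-1)
n = 5 + 6 = 11
2^(11 - 1) = 2^10 = 1024
Verification: sum of C(11,k) for even k = 1 + 55 + 330 + 462 + 165 + 11 = 1024
Result = 1024


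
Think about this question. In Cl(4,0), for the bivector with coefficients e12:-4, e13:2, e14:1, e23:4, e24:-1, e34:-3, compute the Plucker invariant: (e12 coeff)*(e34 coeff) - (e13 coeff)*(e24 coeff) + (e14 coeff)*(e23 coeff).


Plucker relation: af - be + cd
a*f = (-4)*(-3) = 12
b*e = 2*(-1) = -2
c*d = 1*4 = 4
af - be + cd = 12 - (-2) + 4
= 18


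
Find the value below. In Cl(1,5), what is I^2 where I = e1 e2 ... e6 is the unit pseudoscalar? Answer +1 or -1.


The pseudoscalar I = e1...e_n (product of all n generators) of Cl(p,q) satisfies I^2 = (-1)^(q + n(n-1)/2).
p = 1, q = 5, n = p + q = 6
n(n-1)/2 = 6 * 5 / 2 = 15
Exponent = q + n(n-1)/2 = 5 + 15 = 20
I^2 = (-1)^20 = +1


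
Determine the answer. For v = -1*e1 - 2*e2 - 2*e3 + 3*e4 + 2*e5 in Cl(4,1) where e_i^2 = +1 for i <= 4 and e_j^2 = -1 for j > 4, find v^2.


v^2 = sum of c_i^2 * e_i^2
Positive signature terms (e_i^2 = +1): (-1)^2 + (-2)^2 + (-2)^2 + 3^2 = 18
Negative signature terms (e_j^2 = -1): 2^2 = 4
v^2 = 18 - 4 = 14


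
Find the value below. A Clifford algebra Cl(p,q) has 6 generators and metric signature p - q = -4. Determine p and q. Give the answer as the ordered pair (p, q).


We need p + q = 6 and p - q = -4.
Adding: 2p = 6 + (-4) = 2, so p = 1.
Then q = 6 - 1 = 5.
(p, q) = (1, 5)


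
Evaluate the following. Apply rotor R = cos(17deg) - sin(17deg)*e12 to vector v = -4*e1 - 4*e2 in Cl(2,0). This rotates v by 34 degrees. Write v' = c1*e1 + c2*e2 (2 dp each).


Rotor R = cos(17deg) - sin(17deg)*e12
Rotation angle theta = 2 * 17 = 34 degrees
v' = R*v*~R rotates v by theta.
cos(34deg) = 0.8290, sin(34deg) = 0.5592
v'_1 = -4*cos(34deg) - (-4)*sin(34deg)
= -4*0.8290 - (-4)*0.5592
= -1.08
v'_2 = -4*sin(34deg) + (-4)*cos(34deg)
= -4*0.5592 + (-4)*0.8290
= -5.55
v' = -1.08*e1 - 5.55*e2


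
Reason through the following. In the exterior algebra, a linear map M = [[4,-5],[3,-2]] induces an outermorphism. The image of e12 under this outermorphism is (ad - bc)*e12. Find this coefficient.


The outermorphism of a linear map f sends e1^e2 to f(e1)^f(e2).
f(e1) = 4*e1 + 3*e2
f(e2) = -5*e1 - 2*e2
f(e1) ^ f(e2) = (4*e1 + 3*e2) ^ (-5*e1 - 2*e2)
= 4*(-2)*e12 + 3*(-5)*e21
= (-8 - (-15))*e12
= 7*e12
Coefficient = 7


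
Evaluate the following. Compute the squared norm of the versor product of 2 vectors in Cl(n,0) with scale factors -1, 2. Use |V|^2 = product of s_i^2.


Each vector v_i has |v_i|^2 = s_i^2
Squared scales: (-1)^2 = 1, 2^2 = 4
|V|^2 = 1 * 4
= 4


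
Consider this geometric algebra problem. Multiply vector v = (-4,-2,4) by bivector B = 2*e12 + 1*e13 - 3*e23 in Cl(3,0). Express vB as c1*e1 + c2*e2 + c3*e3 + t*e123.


vB has grade-1 (vector) and grade-3 (trivector) parts: vB = (v _| B) + (v ^ B).
Vector part <vB>_1:
  e1: -v2*b12 - v3*b13 = -(-2)*(2) - (4)*(1) = 0
  e2: v1*b12 - v3*b23 = (-4)*(2) - (4)*(-3) = 4
  e3: v1*b13 + v2*b23 = (-4)*(1) + (-2)*(-3) = 2
Trivector part <vB>_3:
  e123: v1*b23 - v2*b13 + v3*b12 = (-4)*(-3) - (-2)*(1) + (4)*(2) = 22
vB = 0*e1 + 4*e2 + 2*e3 + 22*e123
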